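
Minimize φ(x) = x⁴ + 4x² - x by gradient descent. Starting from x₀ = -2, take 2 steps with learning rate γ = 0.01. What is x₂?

-1.24148196

φ′(x) = 4x³ + 8x - 1
Step 1: φ′(-2) = -49; x₁ = -2 − 0.01·(-49) = -1.51
Step 2: φ′(-1.51) = -26.851804; x₂ = -1.51 − 0.01·(-26.851804) = -1.24148196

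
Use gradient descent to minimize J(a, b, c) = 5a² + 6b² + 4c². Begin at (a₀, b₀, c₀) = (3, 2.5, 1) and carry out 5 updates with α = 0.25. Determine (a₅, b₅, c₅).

∇J = (10a, 12b, 8c)
(a₁, b₁, c₁) = (3, 2.5, 1) − 0.25·(30, 30, 8) = (-4.5, -5, -1)
(a₂, b₂, c₂) = (-4.5, -5, -1) − 0.25·(-45, -60, -8) = (6.75, 10, 1)
(a₃, b₃, c₃) = (6.75, 10, 1) − 0.25·(67.5, 120, 8) = (-10.125, -20, -1)
(a₄, b₄, c₄) = (-10.125, -20, -1) − 0.25·(-101.25, -240, -8) = (15.1875, 40, 1)
(a₅, b₅, c₅) = (15.1875, 40, 1) − 0.25·(151.875, 480, 8) = (-22.78125, -80, -1)

(-22.78125, -80, -1)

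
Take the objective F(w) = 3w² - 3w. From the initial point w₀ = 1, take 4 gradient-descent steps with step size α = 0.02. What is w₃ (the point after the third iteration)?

F′(w) = 6w - 3
w₁ = 1 − 0.02·3 = 0.94
w₂ = 0.94 − 0.02·2.64 = 0.8872
w₃ = 0.8872 − 0.02·2.3232 = 0.840736

0.840736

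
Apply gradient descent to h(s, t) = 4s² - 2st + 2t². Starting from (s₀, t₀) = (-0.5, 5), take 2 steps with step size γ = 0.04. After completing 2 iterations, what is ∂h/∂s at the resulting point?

-4.0096

∇h = (8s - 2t, -2s + 4t)
(s₁, t₁) = (-0.5, 5) − 0.04·(-14, 21) = (0.06, 4.16)
(s₂, t₂) = (0.06, 4.16) − 0.04·(-7.84, 16.52) = (0.3736, 3.4992)
∂h/∂s at (0.3736, 3.4992) = -4.0096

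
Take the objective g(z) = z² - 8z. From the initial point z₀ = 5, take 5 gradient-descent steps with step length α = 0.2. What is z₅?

4.07776

g′(z) = 2z - 8
Step 1: g′(5) = 2; z₁ = 5 − 0.2·2 = 4.6
Step 2: g′(4.6) = 1.2; z₂ = 4.6 − 0.2·1.2 = 4.36
Step 3: g′(4.36) = 0.72; z₃ = 4.36 − 0.2·0.72 = 4.216
Step 4: g′(4.216) = 0.432; z₄ = 4.216 − 0.2·0.432 = 4.1296
Step 5: g′(4.1296) = 0.2592; z₅ = 4.1296 − 0.2·0.2592 = 4.07776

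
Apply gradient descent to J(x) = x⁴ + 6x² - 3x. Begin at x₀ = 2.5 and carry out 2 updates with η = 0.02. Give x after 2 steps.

J′(x) = 4x³ + 12x - 3
x₁ = 2.5 − 0.02·89.5 = 0.71
x₂ = 0.71 − 0.02·6.951644 = 0.57096712

0.57096712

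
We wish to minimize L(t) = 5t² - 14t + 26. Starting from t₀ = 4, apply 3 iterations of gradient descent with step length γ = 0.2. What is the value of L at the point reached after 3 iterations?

L′(t) = 10t - 14
t₁ = 4 − 0.2·26 = -1.2
t₂ = -1.2 − 0.2·(-26) = 4
t₃ = 4 − 0.2·26 = -1.2
L(-1.2) = 50

50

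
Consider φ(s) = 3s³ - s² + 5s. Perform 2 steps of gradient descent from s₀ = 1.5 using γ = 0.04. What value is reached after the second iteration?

φ′(s) = 9s² - 2s + 5
s₁ = 1.5 − 0.04·22.25 = 0.61
s₂ = 0.61 − 0.04·7.1289 = 0.324844

0.324844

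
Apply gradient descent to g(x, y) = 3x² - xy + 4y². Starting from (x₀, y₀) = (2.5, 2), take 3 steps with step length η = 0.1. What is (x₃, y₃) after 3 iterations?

(0.243, 0.1045)

∇g = (6x - y, -x + 8y)
(x₁, y₁) = (2.5, 2) − 0.1·(13, 13.5) = (1.2, 0.65)
(x₂, y₂) = (1.2, 0.65) − 0.1·(6.55, 4) = (0.545, 0.25)
(x₃, y₃) = (0.545, 0.25) − 0.1·(3.02, 1.455) = (0.243, 0.1045)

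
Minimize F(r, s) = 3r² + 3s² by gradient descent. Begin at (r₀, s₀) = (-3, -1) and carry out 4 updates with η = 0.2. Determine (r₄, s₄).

∇F = (6r, 6s)
Step 1: at (-3, -1), ∇F = (-18, -6) → (-3, -1) − 0.2·(-18, -6) = (0.6, 0.2)
Step 2: at (0.6, 0.2), ∇F = (3.6, 1.2) → (0.6, 0.2) − 0.2·(3.6, 1.2) = (-0.12, -0.04)
Step 3: at (-0.12, -0.04), ∇F = (-0.72, -0.24) → (-0.12, -0.04) − 0.2·(-0.72, -0.24) = (0.024, 0.008)
Step 4: at (0.024, 0.008), ∇F = (0.144, 0.048) → (0.024, 0.008) − 0.2·(0.144, 0.048) = (-0.0048, -0.0016)

(-0.0048, -0.0016)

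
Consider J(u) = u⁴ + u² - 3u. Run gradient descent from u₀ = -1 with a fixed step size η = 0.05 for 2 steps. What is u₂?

-0.311725

J′(u) = 4u³ + 2u - 3
Step 1: J′(-1) = -9; u₁ = -1 − 0.05·(-9) = -0.55
Step 2: J′(-0.55) = -4.7655; u₂ = -0.55 − 0.05·(-4.7655) = -0.311725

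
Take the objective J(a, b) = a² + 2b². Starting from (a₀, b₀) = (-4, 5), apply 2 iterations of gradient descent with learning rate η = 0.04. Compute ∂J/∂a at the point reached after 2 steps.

∇J = (2a, 4b)
(a₁, b₁) = (-4, 5) − 0.04·(-8, 20) = (-3.68, 4.2)
(a₂, b₂) = (-3.68, 4.2) − 0.04·(-7.36, 16.8) = (-3.3856, 3.528)
∂J/∂a at (-3.3856, 3.528) = -6.7712

-6.7712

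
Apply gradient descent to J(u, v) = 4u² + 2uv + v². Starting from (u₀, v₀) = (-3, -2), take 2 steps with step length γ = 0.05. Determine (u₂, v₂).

(-0.81, -1.19)

∇J = (8u + 2v, 2u + 2v)
(u₁, v₁) = (-3, -2) − 0.05·(-28, -10) = (-1.6, -1.5)
(u₂, v₂) = (-1.6, -1.5) − 0.05·(-15.8, -6.2) = (-0.81, -1.19)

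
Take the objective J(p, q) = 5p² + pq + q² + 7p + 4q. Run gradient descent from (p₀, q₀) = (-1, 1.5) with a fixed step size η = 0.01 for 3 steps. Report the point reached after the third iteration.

∇J = (10p + q + 7, p + 2q + 4)
(p₁, q₁) = (-1, 1.5) − 0.01·(-1.5, 6) = (-0.985, 1.44)
(p₂, q₂) = (-0.985, 1.44) − 0.01·(-1.41, 5.895) = (-0.9709, 1.38105)
(p₃, q₃) = (-0.9709, 1.38105) − 0.01·(-1.32795, 5.7912) = (-0.9576205, 1.323138)

(-0.9576205, 1.323138)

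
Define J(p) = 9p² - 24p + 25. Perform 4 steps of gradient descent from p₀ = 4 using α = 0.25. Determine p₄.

J′(p) = 18p - 24
p₁ = 4 − 0.25·48 = -8
p₂ = -8 − 0.25·(-168) = 34
p₃ = 34 − 0.25·588 = -113
p₄ = -113 − 0.25·(-2058) = 401.5

401.5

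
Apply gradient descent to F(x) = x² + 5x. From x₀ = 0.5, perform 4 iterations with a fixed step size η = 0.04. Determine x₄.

-0.35082112

F′(x) = 2x + 5
x₁ = 0.5 − 0.04·6 = 0.26
x₂ = 0.26 − 0.04·5.52 = 0.0392
x₃ = 0.0392 − 0.04·5.0784 = -0.163936
x₄ = -0.163936 − 0.04·4.672128 = -0.35082112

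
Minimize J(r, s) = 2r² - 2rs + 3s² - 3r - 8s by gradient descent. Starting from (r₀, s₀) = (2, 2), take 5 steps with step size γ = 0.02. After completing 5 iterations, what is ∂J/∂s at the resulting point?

∇J = (4r - 2s - 3, -2r + 6s - 8)
(r₁, s₁) = (2, 2) − 0.02·(1, 0) = (1.98, 2)
(r₂, s₂) = (1.98, 2) − 0.02·(0.92, 0.04) = (1.9616, 1.9992)
(r₃, s₃) = (1.9616, 1.9992) − 0.02·(0.848, 0.072) = (1.94464, 1.99776)
(r₄, s₄) = (1.94464, 1.99776) − 0.02·(0.78304, 0.09728) = (1.9289792, 1.9958144)
(r₅, s₅) = (1.9289792, 1.9958144) − 0.02·(0.724288, 0.116928) = (1.91449344, 1.99347584)
∂J/∂s at (1.91449344, 1.99347584) = 0.13186816

0.13186816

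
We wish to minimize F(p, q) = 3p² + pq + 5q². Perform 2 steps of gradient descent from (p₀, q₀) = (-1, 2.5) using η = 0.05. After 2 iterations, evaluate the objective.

3.1834234375

∇F = (6p + q, p + 10q)
(p₁, q₁) = (-1, 2.5) − 0.05·(-3.5, 24) = (-0.825, 1.3)
(p₂, q₂) = (-0.825, 1.3) − 0.05·(-3.65, 12.175) = (-0.6425, 0.69125)
F(-0.6425, 0.69125) = 3.1834234375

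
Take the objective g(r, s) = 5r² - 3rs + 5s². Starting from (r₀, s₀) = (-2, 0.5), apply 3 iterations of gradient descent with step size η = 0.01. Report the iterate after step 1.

∇g = (10r - 3s, -3r + 10s)
(r₁, s₁) = (-2, 0.5) − 0.01·(-21.5, 11) = (-1.785, 0.39)

(-1.785, 0.39)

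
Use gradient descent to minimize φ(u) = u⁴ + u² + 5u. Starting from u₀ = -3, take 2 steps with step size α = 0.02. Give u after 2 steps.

φ′(u) = 4u³ + 2u + 5
u₁ = -3 − 0.02·(-109) = -0.82
u₂ = -0.82 − 0.02·1.154528 = -0.84309056

-0.84309056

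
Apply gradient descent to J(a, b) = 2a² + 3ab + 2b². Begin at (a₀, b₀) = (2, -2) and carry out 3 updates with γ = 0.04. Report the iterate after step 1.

(1.92, -1.92)

∇J = (4a + 3b, 3a + 4b)
Step 1: at (2, -2), ∇J = (2, -2) → (2, -2) − 0.04·(2, -2) = (1.92, -1.92)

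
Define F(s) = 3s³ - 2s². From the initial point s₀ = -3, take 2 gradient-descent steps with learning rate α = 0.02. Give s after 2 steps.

F′(s) = 9s² - 4s
s₁ = -3 − 0.02·93 = -4.86
s₂ = -4.86 − 0.02·232.0164 = -9.500328

-9.500328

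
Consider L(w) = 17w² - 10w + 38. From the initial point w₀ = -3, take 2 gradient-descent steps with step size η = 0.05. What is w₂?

L′(w) = 34w - 10
Step 1: L′(-3) = -112; w₁ = -3 − 0.05·(-112) = 2.6
Step 2: L′(2.6) = 78.4; w₂ = 2.6 − 0.05·78.4 = -1.32

-1.32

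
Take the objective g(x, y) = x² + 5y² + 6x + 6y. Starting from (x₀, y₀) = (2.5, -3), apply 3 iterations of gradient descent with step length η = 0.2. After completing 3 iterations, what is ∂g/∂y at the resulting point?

24

∇g = (2x + 6, 10y + 6)
Step 1: at (2.5, -3), ∇g = (11, -24) → (2.5, -3) − 0.2·(11, -24) = (0.3, 1.8)
Step 2: at (0.3, 1.8), ∇g = (6.6, 24) → (0.3, 1.8) − 0.2·(6.6, 24) = (-1.02, -3)
Step 3: at (-1.02, -3), ∇g = (3.96, -24) → (-1.02, -3) − 0.2·(3.96, -24) = (-1.812, 1.8)
∂g/∂y at (-1.812, 1.8) = 24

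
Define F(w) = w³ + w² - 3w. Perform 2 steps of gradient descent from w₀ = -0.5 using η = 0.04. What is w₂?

-0.236828

F′(w) = 3w² + 2w - 3
w₁ = -0.5 − 0.04·(-3.25) = -0.37
w₂ = -0.37 − 0.04·(-3.3293) = -0.236828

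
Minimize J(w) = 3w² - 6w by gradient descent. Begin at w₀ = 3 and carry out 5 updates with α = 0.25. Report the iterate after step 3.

J′(w) = 6w - 6
w₁ = 3 − 0.25·12 = 0
w₂ = 0 − 0.25·(-6) = 1.5
w₃ = 1.5 − 0.25·3 = 0.75

0.75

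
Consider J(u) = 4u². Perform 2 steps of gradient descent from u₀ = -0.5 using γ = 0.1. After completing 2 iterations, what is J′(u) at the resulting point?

-0.16

J′(u) = 8u
Step 1: J′(-0.5) = -4; u₁ = -0.5 − 0.1·(-4) = -0.1
Step 2: J′(-0.1) = -0.8; u₂ = -0.1 − 0.1·(-0.8) = -0.02
J′(u) at (-0.02) = -0.16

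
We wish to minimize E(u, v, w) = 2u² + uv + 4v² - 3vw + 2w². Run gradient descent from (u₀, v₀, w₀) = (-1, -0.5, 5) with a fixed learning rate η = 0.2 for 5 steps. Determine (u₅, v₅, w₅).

∇E = (4u + v, u + 8v - 3w, -3v + 4w)
Step 1: at (-1, -0.5, 5), ∇E = (-4.5, -20, 21.5) → (-1, -0.5, 5) − 0.2·(-4.5, -20, 21.5) = (-0.1, 3.5, 0.7)
Step 2: at (-0.1, 3.5, 0.7), ∇E = (3.1, 25.8, -7.7) → (-0.1, 3.5, 0.7) − 0.2·(3.1, 25.8, -7.7) = (-0.72, -1.66, 2.24)
Step 3: at (-0.72, -1.66, 2.24), ∇E = (-4.54, -20.72, 13.94) → (-0.72, -1.66, 2.24) − 0.2·(-4.54, -20.72, 13.94) = (0.188, 2.484, -0.548)
Step 4: at (0.188, 2.484, -0.548), ∇E = (3.236, 21.704, -9.644) → (0.188, 2.484, -0.548) − 0.2·(3.236, 21.704, -9.644) = (-0.4592, -1.8568, 1.3808)
Step 5: at (-0.4592, -1.8568, 1.3808), ∇E = (-3.6936, -19.456, 11.0936) → (-0.4592, -1.8568, 1.3808) − 0.2·(-3.6936, -19.456, 11.0936) = (0.27952, 2.0344, -0.83792)

(0.27952, 2.0344, -0.83792)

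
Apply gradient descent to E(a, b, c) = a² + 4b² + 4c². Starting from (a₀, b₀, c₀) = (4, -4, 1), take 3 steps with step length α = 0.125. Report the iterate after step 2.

∇E = (2a, 8b, 8c)
Step 1: at (4, -4, 1), ∇E = (8, -32, 8) → (4, -4, 1) − 0.125·(8, -32, 8) = (3, 0, 0)
Step 2: at (3, 0, 0), ∇E = (6, 0, 0) → (3, 0, 0) − 0.125·(6, 0, 0) = (2.25, 0, 0)

(2.25, 0, 0)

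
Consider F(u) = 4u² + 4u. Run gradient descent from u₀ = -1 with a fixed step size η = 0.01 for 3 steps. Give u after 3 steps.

F′(u) = 8u + 4
Step 1: F′(-1) = -4; u₁ = -1 − 0.01·(-4) = -0.96
Step 2: F′(-0.96) = -3.68; u₂ = -0.96 − 0.01·(-3.68) = -0.9232
Step 3: F′(-0.9232) = -3.3856; u₃ = -0.9232 − 0.01·(-3.3856) = -0.889344

-0.889344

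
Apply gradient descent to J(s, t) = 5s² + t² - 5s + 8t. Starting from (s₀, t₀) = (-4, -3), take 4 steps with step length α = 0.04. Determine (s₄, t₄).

∇J = (10s - 5, 2t + 8)
Step 1: at (-4, -3), ∇J = (-45, 2) → (-4, -3) − 0.04·(-45, 2) = (-2.2, -3.08)
Step 2: at (-2.2, -3.08), ∇J = (-27, 1.84) → (-2.2, -3.08) − 0.04·(-27, 1.84) = (-1.12, -3.1536)
Step 3: at (-1.12, -3.1536), ∇J = (-16.2, 1.6928) → (-1.12, -3.1536) − 0.04·(-16.2, 1.6928) = (-0.472, -3.221312)
Step 4: at (-0.472, -3.221312), ∇J = (-9.72, 1.557376) → (-0.472, -3.221312) − 0.04·(-9.72, 1.557376) = (-0.0832, -3.28360704)

(-0.0832, -3.28360704)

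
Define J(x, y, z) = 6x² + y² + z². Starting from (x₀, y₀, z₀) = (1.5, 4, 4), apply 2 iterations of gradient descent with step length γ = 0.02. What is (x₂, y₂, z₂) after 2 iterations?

(0.8664, 3.6864, 3.6864)

∇J = (12x, 2y, 2z)
(x₁, y₁, z₁) = (1.5, 4, 4) − 0.02·(18, 8, 8) = (1.14, 3.84, 3.84)
(x₂, y₂, z₂) = (1.14, 3.84, 3.84) − 0.02·(13.68, 7.68, 7.68) = (0.8664, 3.6864, 3.6864)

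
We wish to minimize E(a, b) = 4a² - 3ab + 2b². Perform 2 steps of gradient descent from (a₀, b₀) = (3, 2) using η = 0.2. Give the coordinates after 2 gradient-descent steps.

(1.68, 0.08)

∇E = (8a - 3b, -3a + 4b)
(a₁, b₁) = (3, 2) − 0.2·(18, -1) = (-0.6, 2.2)
(a₂, b₂) = (-0.6, 2.2) − 0.2·(-11.4, 10.6) = (1.68, 0.08)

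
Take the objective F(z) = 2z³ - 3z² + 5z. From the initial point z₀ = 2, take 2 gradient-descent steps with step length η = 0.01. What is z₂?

F′(z) = 6z² - 6z + 5
z₁ = 2 − 0.01·17 = 1.83
z₂ = 1.83 − 0.01·14.1134 = 1.688866

1.688866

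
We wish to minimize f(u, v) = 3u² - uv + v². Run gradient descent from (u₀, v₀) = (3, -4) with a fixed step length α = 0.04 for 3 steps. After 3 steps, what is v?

-2.876416

∇f = (6u - v, -u + 2v)
(u₁, v₁) = (3, -4) − 0.04·(22, -11) = (2.12, -3.56)
(u₂, v₂) = (2.12, -3.56) − 0.04·(16.28, -9.24) = (1.4688, -3.1904)
(u₃, v₃) = (1.4688, -3.1904) − 0.04·(12.0032, -7.8496) = (0.988672, -2.876416)
v = -2.876416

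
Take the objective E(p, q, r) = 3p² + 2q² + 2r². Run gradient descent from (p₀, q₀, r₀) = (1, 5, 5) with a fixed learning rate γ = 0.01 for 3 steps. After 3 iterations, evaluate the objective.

∇E = (6p, 4q, 4r)
Step 1: at (1, 5, 5), ∇E = (6, 20, 20) → (1, 5, 5) − 0.01·(6, 20, 20) = (0.94, 4.8, 4.8)
Step 2: at (0.94, 4.8, 4.8), ∇E = (5.64, 19.2, 19.2) → (0.94, 4.8, 4.8) − 0.01·(5.64, 19.2, 19.2) = (0.8836, 4.608, 4.608)
Step 3: at (0.8836, 4.608, 4.608), ∇E = (5.3016, 18.432, 18.432) → (0.8836, 4.608, 4.608) − 0.01·(5.3016, 18.432, 18.432) = (0.830584, 4.42368, 4.42368)
E(0.830584, 4.42368, 4.42368) = 80.345388312768

80.345388312768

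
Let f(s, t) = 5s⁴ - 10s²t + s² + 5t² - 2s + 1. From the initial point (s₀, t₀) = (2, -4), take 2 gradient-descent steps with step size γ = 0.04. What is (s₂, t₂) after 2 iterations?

∇f = (20s³ - 20st + 2s - 2, -10s² + 10t)
Step 1: at (2, -4), ∇f = (322, -80) → (2, -4) − 0.04·(322, -80) = (-10.88, -0.8)
Step 2: at (-10.88, -0.8), ∇f = (-25956.10944, -1191.744) → (-10.88, -0.8) − 0.04·(-25956.10944, -1191.744) = (1027.3643776, 46.86976)

(1027.3643776, 46.86976)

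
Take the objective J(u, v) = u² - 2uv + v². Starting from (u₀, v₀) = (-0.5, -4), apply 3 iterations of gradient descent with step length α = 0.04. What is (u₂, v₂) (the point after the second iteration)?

∇J = (2u - 2v, -2u + 2v)
Step 1: at (-0.5, -4), ∇J = (7, -7) → (-0.5, -4) − 0.04·(7, -7) = (-0.78, -3.72)
Step 2: at (-0.78, -3.72), ∇J = (5.88, -5.88) → (-0.78, -3.72) − 0.04·(5.88, -5.88) = (-1.0152, -3.4848)

(-1.0152, -3.4848)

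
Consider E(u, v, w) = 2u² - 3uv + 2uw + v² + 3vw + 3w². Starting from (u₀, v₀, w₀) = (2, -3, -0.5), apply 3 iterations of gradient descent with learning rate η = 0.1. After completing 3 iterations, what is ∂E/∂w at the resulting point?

∇E = (4u - 3v + 2w, -3u + 2v + 3w, 2u + 3v + 6w)
(u₁, v₁, w₁) = (2, -3, -0.5) − 0.1·(16, -13.5, -8) = (0.4, -1.65, 0.3)
(u₂, v₂, w₂) = (0.4, -1.65, 0.3) − 0.1·(7.15, -3.6, -2.35) = (-0.315, -1.29, 0.535)
(u₃, v₃, w₃) = (-0.315, -1.29, 0.535) − 0.1·(3.68, -0.03, -1.29) = (-0.683, -1.287, 0.664)
∂E/∂w at (-0.683, -1.287, 0.664) = -1.243

-1.243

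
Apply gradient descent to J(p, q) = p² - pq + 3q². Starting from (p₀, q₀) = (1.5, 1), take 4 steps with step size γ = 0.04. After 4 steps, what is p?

1.1813376

∇J = (2p - q, -p + 6q)
Step 1: at (1.5, 1), ∇J = (2, 4.5) → (1.5, 1) − 0.04·(2, 4.5) = (1.42, 0.82)
Step 2: at (1.42, 0.82), ∇J = (2.02, 3.5) → (1.42, 0.82) − 0.04·(2.02, 3.5) = (1.3392, 0.68)
Step 3: at (1.3392, 0.68), ∇J = (1.9984, 2.7408) → (1.3392, 0.68) − 0.04·(1.9984, 2.7408) = (1.259264, 0.570368)
Step 4: at (1.259264, 0.570368), ∇J = (1.94816, 2.162944) → (1.259264, 0.570368) − 0.04·(1.94816, 2.162944) = (1.1813376, 0.48385024)
p = 1.1813376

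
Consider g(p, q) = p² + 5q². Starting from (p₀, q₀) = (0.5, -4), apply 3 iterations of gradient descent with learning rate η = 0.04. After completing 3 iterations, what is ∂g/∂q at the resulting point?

-8.64

∇g = (2p, 10q)
Step 1: at (0.5, -4), ∇g = (1, -40) → (0.5, -4) − 0.04·(1, -40) = (0.46, -2.4)
Step 2: at (0.46, -2.4), ∇g = (0.92, -24) → (0.46, -2.4) − 0.04·(0.92, -24) = (0.4232, -1.44)
Step 3: at (0.4232, -1.44), ∇g = (0.8464, -14.4) → (0.4232, -1.44) − 0.04·(0.8464, -14.4) = (0.389344, -0.864)
∂g/∂q at (0.389344, -0.864) = -8.64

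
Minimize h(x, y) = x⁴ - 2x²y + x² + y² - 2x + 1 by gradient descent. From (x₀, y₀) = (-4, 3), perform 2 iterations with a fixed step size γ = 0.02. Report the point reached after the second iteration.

(0.48324352, 3.384384)

∇h = (4x³ - 4xy + 2x - 2, -2x² + 2y)
Step 1: at (-4, 3), ∇h = (-218, -26) → (-4, 3) − 0.02·(-218, -26) = (0.36, 3.52)
Step 2: at (0.36, 3.52), ∇h = (-6.162176, 6.7808) → (0.36, 3.52) − 0.02·(-6.162176, 6.7808) = (0.48324352, 3.384384)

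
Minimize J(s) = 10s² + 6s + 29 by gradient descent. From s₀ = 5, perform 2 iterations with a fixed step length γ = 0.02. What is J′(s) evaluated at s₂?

38.16

J′(s) = 20s + 6
Step 1: J′(5) = 106; s₁ = 5 − 0.02·106 = 2.88
Step 2: J′(2.88) = 63.6; s₂ = 2.88 − 0.02·63.6 = 1.608
J′(s) at (1.608) = 38.16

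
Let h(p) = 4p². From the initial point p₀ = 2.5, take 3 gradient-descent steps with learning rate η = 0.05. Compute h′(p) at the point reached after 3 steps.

4.32

h′(p) = 8p
p₁ = 2.5 − 0.05·20 = 1.5
p₂ = 1.5 − 0.05·12 = 0.9
p₃ = 0.9 − 0.05·7.2 = 0.54
h′(p) at (0.54) = 4.32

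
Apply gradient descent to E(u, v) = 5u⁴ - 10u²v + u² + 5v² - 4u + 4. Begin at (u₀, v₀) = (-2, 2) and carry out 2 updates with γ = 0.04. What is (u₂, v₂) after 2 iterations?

(2.1537536, 2.60416)

∇E = (20u³ - 20uv + 2u - 4, -10u² + 10v)
Step 1: at (-2, 2), ∇E = (-88, -20) → (-2, 2) − 0.04·(-88, -20) = (1.52, 2.8)
Step 2: at (1.52, 2.8), ∇E = (-15.84384, 4.896) → (1.52, 2.8) − 0.04·(-15.84384, 4.896) = (2.1537536, 2.60416)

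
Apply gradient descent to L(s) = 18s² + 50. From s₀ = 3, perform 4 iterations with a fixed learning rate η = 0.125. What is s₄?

L′(s) = 36s
s₁ = 3 − 0.125·108 = -10.5
s₂ = -10.5 − 0.125·(-378) = 36.75
s₃ = 36.75 − 0.125·1323 = -128.625
s₄ = -128.625 − 0.125·(-4630.5) = 450.1875

450.1875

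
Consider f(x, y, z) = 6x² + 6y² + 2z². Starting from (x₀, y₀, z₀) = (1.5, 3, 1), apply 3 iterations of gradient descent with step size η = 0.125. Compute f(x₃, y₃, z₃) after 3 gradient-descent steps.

1.0859375

∇f = (12x, 12y, 4z)
Step 1: at (1.5, 3, 1), ∇f = (18, 36, 4) → (1.5, 3, 1) − 0.125·(18, 36, 4) = (-0.75, -1.5, 0.5)
Step 2: at (-0.75, -1.5, 0.5), ∇f = (-9, -18, 2) → (-0.75, -1.5, 0.5) − 0.125·(-9, -18, 2) = (0.375, 0.75, 0.25)
Step 3: at (0.375, 0.75, 0.25), ∇f = (4.5, 9, 1) → (0.375, 0.75, 0.25) − 0.125·(4.5, 9, 1) = (-0.1875, -0.375, 0.125)
f(-0.1875, -0.375, 0.125) = 1.0859375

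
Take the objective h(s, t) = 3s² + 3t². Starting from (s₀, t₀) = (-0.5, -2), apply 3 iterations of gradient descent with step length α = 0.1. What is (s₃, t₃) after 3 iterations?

∇h = (6s, 6t)
Step 1: at (-0.5, -2), ∇h = (-3, -12) → (-0.5, -2) − 0.1·(-3, -12) = (-0.2, -0.8)
Step 2: at (-0.2, -0.8), ∇h = (-1.2, -4.8) → (-0.2, -0.8) − 0.1·(-1.2, -4.8) = (-0.08, -0.32)
Step 3: at (-0.08, -0.32), ∇h = (-0.48, -1.92) → (-0.08, -0.32) − 0.1·(-0.48, -1.92) = (-0.032, -0.128)

(-0.032, -0.128)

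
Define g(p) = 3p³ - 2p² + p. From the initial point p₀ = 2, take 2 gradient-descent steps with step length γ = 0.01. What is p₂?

g′(p) = 9p² - 4p + 1
Step 1: g′(2) = 29; p₁ = 2 − 0.01·29 = 1.71
Step 2: g′(1.71) = 20.4769; p₂ = 1.71 − 0.01·20.4769 = 1.505231

1.505231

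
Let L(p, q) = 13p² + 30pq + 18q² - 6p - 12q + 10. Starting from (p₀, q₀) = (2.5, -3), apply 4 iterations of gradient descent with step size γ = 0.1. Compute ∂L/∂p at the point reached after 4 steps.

-24554.6416

∇L = (26p + 30q - 6, 30p + 36q - 12)
(p₁, q₁) = (2.5, -3) − 0.1·(-31, -45) = (5.6, 1.5)
(p₂, q₂) = (5.6, 1.5) − 0.1·(184.6, 210) = (-12.86, -19.5)
(p₃, q₃) = (-12.86, -19.5) − 0.1·(-925.36, -1099.8) = (79.676, 90.48)
(p₄, q₄) = (79.676, 90.48) − 0.1·(4779.976, 5635.56) = (-398.3216, -473.076)
∂L/∂p at (-398.3216, -473.076) = -24554.6416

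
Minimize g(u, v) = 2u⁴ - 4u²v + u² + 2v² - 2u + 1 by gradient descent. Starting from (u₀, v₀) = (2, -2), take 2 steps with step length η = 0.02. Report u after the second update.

∇g = (8u³ - 8uv + 2u - 2, -4u² + 4v)
(u₁, v₁) = (2, -2) − 0.02·(98, -24) = (0.04, -1.52)
(u₂, v₂) = (0.04, -1.52) − 0.02·(-1.433088, -6.0864) = (0.06866176, -1.398272)
u = 0.06866176

0.06866176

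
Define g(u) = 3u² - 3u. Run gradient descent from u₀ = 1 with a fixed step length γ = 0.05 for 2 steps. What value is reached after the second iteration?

0.745

g′(u) = 6u - 3
u₁ = 1 − 0.05·3 = 0.85
u₂ = 0.85 − 0.05·2.1 = 0.745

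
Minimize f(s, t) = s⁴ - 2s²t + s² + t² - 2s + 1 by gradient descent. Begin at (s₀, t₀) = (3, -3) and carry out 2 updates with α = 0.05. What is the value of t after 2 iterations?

∇f = (4s³ - 4st + 2s - 2, -2s² + 2t)
(s₁, t₁) = (3, -3) − 0.05·(148, -24) = (-4.4, -1.8)
(s₂, t₂) = (-4.4, -1.8) − 0.05·(-383.216, -42.32) = (14.7608, 0.316)
t = 0.316

0.316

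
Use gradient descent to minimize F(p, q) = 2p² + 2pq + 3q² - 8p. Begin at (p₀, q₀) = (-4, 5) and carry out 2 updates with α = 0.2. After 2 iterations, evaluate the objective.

∇F = (4p + 2q - 8, 2p + 6q)
(p₁, q₁) = (-4, 5) − 0.2·(-14, 22) = (-1.2, 0.6)
(p₂, q₂) = (-1.2, 0.6) − 0.2·(-11.6, 1.2) = (1.12, 0.36)
F(1.12, 0.36) = -5.256

-5.256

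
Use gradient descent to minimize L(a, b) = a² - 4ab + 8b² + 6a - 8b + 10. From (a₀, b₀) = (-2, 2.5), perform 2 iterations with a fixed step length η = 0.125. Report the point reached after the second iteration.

(-2.75, 3)

∇L = (2a - 4b + 6, -4a + 16b - 8)
(a₁, b₁) = (-2, 2.5) − 0.125·(-8, 40) = (-1, -2.5)
(a₂, b₂) = (-1, -2.5) − 0.125·(14, -44) = (-2.75, 3)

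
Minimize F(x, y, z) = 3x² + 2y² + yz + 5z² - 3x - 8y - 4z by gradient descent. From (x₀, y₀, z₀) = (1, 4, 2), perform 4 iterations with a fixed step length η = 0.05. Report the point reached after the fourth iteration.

∇F = (6x - 3, 4y + z - 8, y + 10z - 4)
(x₁, y₁, z₁) = (1, 4, 2) − 0.05·(3, 10, 20) = (0.85, 3.5, 1)
(x₂, y₂, z₂) = (0.85, 3.5, 1) − 0.05·(2.1, 7, 9.5) = (0.745, 3.15, 0.525)
(x₃, y₃, z₃) = (0.745, 3.15, 0.525) − 0.05·(1.47, 5.125, 4.4) = (0.6715, 2.89375, 0.305)
(x₄, y₄, z₄) = (0.6715, 2.89375, 0.305) − 0.05·(1.029, 3.88, 1.94375) = (0.62005, 2.69975, 0.2078125)

(0.62005, 2.69975, 0.2078125)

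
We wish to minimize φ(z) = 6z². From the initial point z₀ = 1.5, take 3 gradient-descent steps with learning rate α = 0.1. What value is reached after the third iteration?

φ′(z) = 12z
Step 1: φ′(1.5) = 18; z₁ = 1.5 − 0.1·18 = -0.3
Step 2: φ′(-0.3) = -3.6; z₂ = -0.3 − 0.1·(-3.6) = 0.06
Step 3: φ′(0.06) = 0.72; z₃ = 0.06 − 0.1·0.72 = -0.012

-0.012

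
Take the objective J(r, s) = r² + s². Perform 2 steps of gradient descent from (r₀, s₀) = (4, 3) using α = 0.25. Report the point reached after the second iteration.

∇J = (2r, 2s)
Step 1: at (4, 3), ∇J = (8, 6) → (4, 3) − 0.25·(8, 6) = (2, 1.5)
Step 2: at (2, 1.5), ∇J = (4, 3) → (2, 1.5) − 0.25·(4, 3) = (1, 0.75)

(1, 0.75)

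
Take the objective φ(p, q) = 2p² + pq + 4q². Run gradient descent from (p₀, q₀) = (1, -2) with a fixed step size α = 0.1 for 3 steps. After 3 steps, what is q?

-0.089

∇φ = (4p + q, p + 8q)
(p₁, q₁) = (1, -2) − 0.1·(2, -15) = (0.8, -0.5)
(p₂, q₂) = (0.8, -0.5) − 0.1·(2.7, -3.2) = (0.53, -0.18)
(p₃, q₃) = (0.53, -0.18) − 0.1·(1.94, -0.91) = (0.336, -0.089)
q = -0.089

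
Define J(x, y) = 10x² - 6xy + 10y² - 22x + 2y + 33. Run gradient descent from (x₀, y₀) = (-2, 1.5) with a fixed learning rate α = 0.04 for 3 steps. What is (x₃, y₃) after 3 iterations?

∇J = (20x - 6y - 22, -6x + 20y + 2)
Step 1: at (-2, 1.5), ∇J = (-71, 44) → (-2, 1.5) − 0.04·(-71, 44) = (0.84, -0.26)
Step 2: at (0.84, -0.26), ∇J = (-3.64, -8.24) → (0.84, -0.26) − 0.04·(-3.64, -8.24) = (0.9856, 0.0696)
Step 3: at (0.9856, 0.0696), ∇J = (-2.7056, -2.5216) → (0.9856, 0.0696) − 0.04·(-2.7056, -2.5216) = (1.093824, 0.170464)

(1.093824, 0.170464)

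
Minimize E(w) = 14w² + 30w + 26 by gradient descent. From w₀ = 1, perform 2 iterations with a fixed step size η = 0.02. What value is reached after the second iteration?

E′(w) = 28w + 30
w₁ = 1 − 0.02·58 = -0.16
w₂ = -0.16 − 0.02·25.52 = -0.6704

-0.6704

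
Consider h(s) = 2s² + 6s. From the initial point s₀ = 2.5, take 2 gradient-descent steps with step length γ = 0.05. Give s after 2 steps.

h′(s) = 4s + 6
s₁ = 2.5 − 0.05·16 = 1.7
s₂ = 1.7 − 0.05·12.8 = 1.06

1.06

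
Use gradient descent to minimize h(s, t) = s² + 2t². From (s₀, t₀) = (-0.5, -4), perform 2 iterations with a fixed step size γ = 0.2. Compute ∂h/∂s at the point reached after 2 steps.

-0.36

∇h = (2s, 4t)
Step 1: at (-0.5, -4), ∇h = (-1, -16) → (-0.5, -4) − 0.2·(-1, -16) = (-0.3, -0.8)
Step 2: at (-0.3, -0.8), ∇h = (-0.6, -3.2) → (-0.3, -0.8) − 0.2·(-0.6, -3.2) = (-0.18, -0.16)
∂h/∂s at (-0.18, -0.16) = -0.36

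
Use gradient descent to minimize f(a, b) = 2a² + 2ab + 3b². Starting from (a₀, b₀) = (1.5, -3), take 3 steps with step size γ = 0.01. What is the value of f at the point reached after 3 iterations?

∇f = (4a + 2b, 2a + 6b)
(a₁, b₁) = (1.5, -3) − 0.01·(0, -15) = (1.5, -2.85)
(a₂, b₂) = (1.5, -2.85) − 0.01·(0.3, -14.1) = (1.497, -2.709)
(a₃, b₃) = (1.497, -2.709) − 0.01·(0.57, -13.26) = (1.4913, -2.5764)
f(1.4913, -2.5764) = 16.67709162

16.67709162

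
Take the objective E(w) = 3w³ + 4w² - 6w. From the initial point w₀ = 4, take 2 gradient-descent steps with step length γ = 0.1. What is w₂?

-154.1

E′(w) = 9w² + 8w - 6
Step 1: E′(4) = 170; w₁ = 4 − 0.1·170 = -13
Step 2: E′(-13) = 1411; w₂ = -13 − 0.1·1411 = -154.1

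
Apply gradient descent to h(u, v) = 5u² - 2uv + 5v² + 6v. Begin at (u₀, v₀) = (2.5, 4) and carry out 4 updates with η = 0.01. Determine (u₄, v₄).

∇h = (10u - 2v, -2u + 10v + 6)
Step 1: at (2.5, 4), ∇h = (17, 41) → (2.5, 4) − 0.01·(17, 41) = (2.33, 3.59)
Step 2: at (2.33, 3.59), ∇h = (16.12, 37.24) → (2.33, 3.59) − 0.01·(16.12, 37.24) = (2.1688, 3.2176)
Step 3: at (2.1688, 3.2176), ∇h = (15.2528, 33.8384) → (2.1688, 3.2176) − 0.01·(15.2528, 33.8384) = (2.016272, 2.879216)
Step 4: at (2.016272, 2.879216), ∇h = (14.404288, 30.759616) → (2.016272, 2.879216) − 0.01·(14.404288, 30.759616) = (1.87222912, 2.57161984)

(1.87222912, 2.57161984)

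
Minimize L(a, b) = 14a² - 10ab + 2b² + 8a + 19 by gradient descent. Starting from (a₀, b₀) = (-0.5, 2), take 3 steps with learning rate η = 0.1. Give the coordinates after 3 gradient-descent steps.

∇L = (28a - 10b + 8, -10a + 4b)
Step 1: at (-0.5, 2), ∇L = (-26, 13) → (-0.5, 2) − 0.1·(-26, 13) = (2.1, 0.7)
Step 2: at (2.1, 0.7), ∇L = (59.8, -18.2) → (2.1, 0.7) − 0.1·(59.8, -18.2) = (-3.88, 2.52)
Step 3: at (-3.88, 2.52), ∇L = (-125.84, 48.88) → (-3.88, 2.52) − 0.1·(-125.84, 48.88) = (8.704, -2.368)

(8.704, -2.368)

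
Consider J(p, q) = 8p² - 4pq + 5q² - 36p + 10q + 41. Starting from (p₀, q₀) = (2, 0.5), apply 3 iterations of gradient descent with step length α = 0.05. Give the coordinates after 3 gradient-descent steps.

(2.265, -0.0245)

∇J = (16p - 4q - 36, -4p + 10q + 10)
Step 1: at (2, 0.5), ∇J = (-6, 7) → (2, 0.5) − 0.05·(-6, 7) = (2.3, 0.15)
Step 2: at (2.3, 0.15), ∇J = (0.2, 2.3) → (2.3, 0.15) − 0.05·(0.2, 2.3) = (2.29, 0.035)
Step 3: at (2.29, 0.035), ∇J = (0.5, 1.19) → (2.29, 0.035) − 0.05·(0.5, 1.19) = (2.265, -0.0245)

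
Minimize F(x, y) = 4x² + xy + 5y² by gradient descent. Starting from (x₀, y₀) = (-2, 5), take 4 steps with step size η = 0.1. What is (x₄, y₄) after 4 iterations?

∇F = (8x + y, x + 10y)
(x₁, y₁) = (-2, 5) − 0.1·(-11, 48) = (-0.9, 0.2)
(x₂, y₂) = (-0.9, 0.2) − 0.1·(-7, 1.1) = (-0.2, 0.09)
(x₃, y₃) = (-0.2, 0.09) − 0.1·(-1.51, 0.7) = (-0.049, 0.02)
(x₄, y₄) = (-0.049, 0.02) − 0.1·(-0.372, 0.151) = (-0.0118, 0.0049)

(-0.0118, 0.0049)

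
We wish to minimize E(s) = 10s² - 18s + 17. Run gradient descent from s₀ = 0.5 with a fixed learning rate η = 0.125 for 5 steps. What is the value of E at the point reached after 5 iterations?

101.1640625

E′(s) = 20s - 18
s₁ = 0.5 − 0.125·(-8) = 1.5
s₂ = 1.5 − 0.125·12 = 0
s₃ = 0 − 0.125·(-18) = 2.25
s₄ = 2.25 − 0.125·27 = -1.125
s₅ = -1.125 − 0.125·(-40.5) = 3.9375
E(3.9375) = 101.1640625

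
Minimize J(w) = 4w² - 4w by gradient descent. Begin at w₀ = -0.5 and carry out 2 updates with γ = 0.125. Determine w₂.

0.5

J′(w) = 8w - 4
Step 1: J′(-0.5) = -8; w₁ = -0.5 − 0.125·(-8) = 0.5
Step 2: J′(0.5) = 0; w₂ = 0.5 − 0.125·0 = 0.5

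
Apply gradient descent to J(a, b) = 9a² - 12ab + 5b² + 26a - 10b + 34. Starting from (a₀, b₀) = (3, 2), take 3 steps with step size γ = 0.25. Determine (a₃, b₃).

(-337.5, 239.875)

∇J = (18a - 12b + 26, -12a + 10b - 10)
(a₁, b₁) = (3, 2) − 0.25·(56, -26) = (-11, 8.5)
(a₂, b₂) = (-11, 8.5) − 0.25·(-274, 207) = (57.5, -43.25)
(a₃, b₃) = (57.5, -43.25) − 0.25·(1580, -1132.5) = (-337.5, 239.875)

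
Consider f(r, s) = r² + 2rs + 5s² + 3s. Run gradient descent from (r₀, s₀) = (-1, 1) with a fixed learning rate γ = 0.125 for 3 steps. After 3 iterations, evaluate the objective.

0.0283203125

∇f = (2r + 2s, 2r + 10s + 3)
(r₁, s₁) = (-1, 1) − 0.125·(0, 11) = (-1, -0.375)
(r₂, s₂) = (-1, -0.375) − 0.125·(-2.75, -2.75) = (-0.65625, -0.03125)
(r₃, s₃) = (-0.65625, -0.03125) − 0.125·(-1.375, 1.375) = (-0.484375, -0.203125)
f(-0.484375, -0.203125) = 0.0283203125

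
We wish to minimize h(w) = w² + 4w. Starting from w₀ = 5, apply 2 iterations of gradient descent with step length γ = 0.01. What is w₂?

4.7228

h′(w) = 2w + 4
w₁ = 5 − 0.01·14 = 4.86
w₂ = 4.86 − 0.01·13.72 = 4.7228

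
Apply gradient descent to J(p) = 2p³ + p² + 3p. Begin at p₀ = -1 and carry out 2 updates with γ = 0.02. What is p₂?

-1.310352

J′(p) = 6p² + 2p + 3
Step 1: J′(-1) = 7; p₁ = -1 − 0.02·7 = -1.14
Step 2: J′(-1.14) = 8.5176; p₂ = -1.14 − 0.02·8.5176 = -1.310352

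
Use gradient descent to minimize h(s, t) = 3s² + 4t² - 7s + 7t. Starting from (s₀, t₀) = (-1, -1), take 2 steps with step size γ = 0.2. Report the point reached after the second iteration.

∇h = (6s - 7, 8t + 7)
Step 1: at (-1, -1), ∇h = (-13, -1) → (-1, -1) − 0.2·(-13, -1) = (1.6, -0.8)
Step 2: at (1.6, -0.8), ∇h = (2.6, 0.6) → (1.6, -0.8) − 0.2·(2.6, 0.6) = (1.08, -0.92)

(1.08, -0.92)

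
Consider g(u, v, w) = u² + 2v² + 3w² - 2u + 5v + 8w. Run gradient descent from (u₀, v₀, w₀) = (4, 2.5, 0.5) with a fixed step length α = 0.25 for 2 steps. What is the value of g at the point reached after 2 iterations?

∇g = (2u - 2, 4v + 5, 6w + 8)
(u₁, v₁, w₁) = (4, 2.5, 0.5) − 0.25·(6, 15, 11) = (2.5, -1.25, -2.25)
(u₂, v₂, w₂) = (2.5, -1.25, -2.25) − 0.25·(3, 0, -5.5) = (1.75, -1.25, -0.875)
g(1.75, -1.25, -0.875) = -8.265625

-8.265625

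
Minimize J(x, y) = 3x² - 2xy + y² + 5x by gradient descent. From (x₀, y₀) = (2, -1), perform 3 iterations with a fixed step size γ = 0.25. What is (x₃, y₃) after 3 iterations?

(-2, -0.375)

∇J = (6x - 2y + 5, -2x + 2y)
(x₁, y₁) = (2, -1) − 0.25·(19, -6) = (-2.75, 0.5)
(x₂, y₂) = (-2.75, 0.5) − 0.25·(-12.5, 6.5) = (0.375, -1.125)
(x₃, y₃) = (0.375, -1.125) − 0.25·(9.5, -3) = (-2, -0.375)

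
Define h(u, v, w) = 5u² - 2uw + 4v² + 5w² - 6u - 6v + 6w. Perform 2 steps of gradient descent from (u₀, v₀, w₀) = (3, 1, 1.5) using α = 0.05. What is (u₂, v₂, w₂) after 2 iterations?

∇h = (10u - 2w - 6, 8v - 6, -2u + 10w + 6)
(u₁, v₁, w₁) = (3, 1, 1.5) − 0.05·(21, 2, 15) = (1.95, 0.9, 0.75)
(u₂, v₂, w₂) = (1.95, 0.9, 0.75) − 0.05·(12, 1.2, 9.6) = (1.35, 0.84, 0.27)

(1.35, 0.84, 0.27)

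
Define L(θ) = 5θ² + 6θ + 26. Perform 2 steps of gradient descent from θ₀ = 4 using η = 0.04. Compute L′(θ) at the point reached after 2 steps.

16.56

L′(θ) = 10θ + 6
Step 1: L′(4) = 46; θ₁ = 4 − 0.04·46 = 2.16
Step 2: L′(2.16) = 27.6; θ₂ = 2.16 − 0.04·27.6 = 1.056
L′(θ) at (1.056) = 16.56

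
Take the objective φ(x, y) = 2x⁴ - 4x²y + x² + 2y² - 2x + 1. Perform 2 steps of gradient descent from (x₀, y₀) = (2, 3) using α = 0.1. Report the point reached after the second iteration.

(0.8976, 2.056)

∇φ = (8x³ - 8xy + 2x - 2, -4x² + 4y)
(x₁, y₁) = (2, 3) − 0.1·(18, -4) = (0.2, 3.4)
(x₂, y₂) = (0.2, 3.4) − 0.1·(-6.976, 13.44) = (0.8976, 2.056)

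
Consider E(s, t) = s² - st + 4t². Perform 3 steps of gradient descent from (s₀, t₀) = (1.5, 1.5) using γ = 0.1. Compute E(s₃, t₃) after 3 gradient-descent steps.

∇E = (2s - t, -s + 8t)
Step 1: at (1.5, 1.5), ∇E = (1.5, 10.5) → (1.5, 1.5) − 0.1·(1.5, 10.5) = (1.35, 0.45)
Step 2: at (1.35, 0.45), ∇E = (2.25, 2.25) → (1.35, 0.45) − 0.1·(2.25, 2.25) = (1.125, 0.225)
Step 3: at (1.125, 0.225), ∇E = (2.025, 0.675) → (1.125, 0.225) − 0.1·(2.025, 0.675) = (0.9225, 0.1575)
E(0.9225, 0.1575) = 0.8049375

0.8049375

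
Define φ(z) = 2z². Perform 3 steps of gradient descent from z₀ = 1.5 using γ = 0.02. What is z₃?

1.168032

φ′(z) = 4z
z₁ = 1.5 − 0.02·6 = 1.38
z₂ = 1.38 − 0.02·5.52 = 1.2696
z₃ = 1.2696 − 0.02·5.0784 = 1.168032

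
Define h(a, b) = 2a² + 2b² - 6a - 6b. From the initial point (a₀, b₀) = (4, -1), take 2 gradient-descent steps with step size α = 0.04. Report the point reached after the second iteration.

∇h = (4a - 6, 4b - 6)
Step 1: at (4, -1), ∇h = (10, -10) → (4, -1) − 0.04·(10, -10) = (3.6, -0.6)
Step 2: at (3.6, -0.6), ∇h = (8.4, -8.4) → (3.6, -0.6) − 0.04·(8.4, -8.4) = (3.264, -0.264)

(3.264, -0.264)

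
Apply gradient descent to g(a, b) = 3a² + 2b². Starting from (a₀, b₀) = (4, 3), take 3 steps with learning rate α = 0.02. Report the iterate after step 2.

(3.0976, 2.5392)

∇g = (6a, 4b)
Step 1: at (4, 3), ∇g = (24, 12) → (4, 3) − 0.02·(24, 12) = (3.52, 2.76)
Step 2: at (3.52, 2.76), ∇g = (21.12, 11.04) → (3.52, 2.76) − 0.02·(21.12, 11.04) = (3.0976, 2.5392)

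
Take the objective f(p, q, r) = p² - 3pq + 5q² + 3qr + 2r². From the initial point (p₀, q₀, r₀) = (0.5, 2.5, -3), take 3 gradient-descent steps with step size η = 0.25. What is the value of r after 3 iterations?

-3.515625

∇f = (2p - 3q, -3p + 10q + 3r, 3q + 4r)
Step 1: at (0.5, 2.5, -3), ∇f = (-6.5, 14.5, -4.5) → (0.5, 2.5, -3) − 0.25·(-6.5, 14.5, -4.5) = (2.125, -1.125, -1.875)
Step 2: at (2.125, -1.125, -1.875), ∇f = (7.625, -23.25, -10.875) → (2.125, -1.125, -1.875) − 0.25·(7.625, -23.25, -10.875) = (0.21875, 4.6875, 0.84375)
Step 3: at (0.21875, 4.6875, 0.84375), ∇f = (-13.625, 48.75, 17.4375) → (0.21875, 4.6875, 0.84375) − 0.25·(-13.625, 48.75, 17.4375) = (3.625, -7.5, -3.515625)
r = -3.515625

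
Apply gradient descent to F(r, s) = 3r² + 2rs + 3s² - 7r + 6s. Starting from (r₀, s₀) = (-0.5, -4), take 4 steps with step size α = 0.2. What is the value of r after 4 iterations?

1.388

∇F = (6r + 2s - 7, 2r + 6s + 6)
(r₁, s₁) = (-0.5, -4) − 0.2·(-18, -19) = (3.1, -0.2)
(r₂, s₂) = (3.1, -0.2) − 0.2·(11.2, 11) = (0.86, -2.4)
(r₃, s₃) = (0.86, -2.4) − 0.2·(-6.64, -6.68) = (2.188, -1.064)
(r₄, s₄) = (2.188, -1.064) − 0.2·(4, 3.992) = (1.388, -1.8624)
r = 1.388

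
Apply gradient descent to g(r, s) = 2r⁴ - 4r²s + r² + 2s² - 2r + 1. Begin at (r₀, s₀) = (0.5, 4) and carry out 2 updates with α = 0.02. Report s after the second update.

3.457792

∇g = (8r³ - 8rs + 2r - 2, -4r² + 4s)
Step 1: at (0.5, 4), ∇g = (-16, 15) → (0.5, 4) − 0.02·(-16, 15) = (0.82, 3.7)
Step 2: at (0.82, 3.7), ∇g = (-20.221056, 12.1104) → (0.82, 3.7) − 0.02·(-20.221056, 12.1104) = (1.22442112, 3.457792)
s = 3.457792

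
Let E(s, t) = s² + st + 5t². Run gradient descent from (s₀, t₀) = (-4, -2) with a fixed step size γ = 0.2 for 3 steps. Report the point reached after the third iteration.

∇E = (2s + t, s + 10t)
Step 1: at (-4, -2), ∇E = (-10, -24) → (-4, -2) − 0.2·(-10, -24) = (-2, 2.8)
Step 2: at (-2, 2.8), ∇E = (-1.2, 26) → (-2, 2.8) − 0.2·(-1.2, 26) = (-1.76, -2.4)
Step 3: at (-1.76, -2.4), ∇E = (-5.92, -25.76) → (-1.76, -2.4) − 0.2·(-5.92, -25.76) = (-0.576, 2.752)

(-0.576, 2.752)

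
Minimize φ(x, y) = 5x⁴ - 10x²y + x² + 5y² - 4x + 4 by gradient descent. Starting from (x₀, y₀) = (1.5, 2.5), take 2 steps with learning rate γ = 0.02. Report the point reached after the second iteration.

∇φ = (20x³ - 20xy + 2x - 4, -10x² + 10y)
Step 1: at (1.5, 2.5), ∇φ = (-8.5, 2.5) → (1.5, 2.5) − 0.02·(-8.5, 2.5) = (1.67, 2.45)
Step 2: at (1.67, 2.45), ∇φ = (10.65926, -3.389) → (1.67, 2.45) − 0.02·(10.65926, -3.389) = (1.4568148, 2.51778)

(1.4568148, 2.51778)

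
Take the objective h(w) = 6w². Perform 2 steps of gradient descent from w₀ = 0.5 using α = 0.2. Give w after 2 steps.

h′(w) = 12w
w₁ = 0.5 − 0.2·6 = -0.7
w₂ = -0.7 − 0.2·(-8.4) = 0.98

0.98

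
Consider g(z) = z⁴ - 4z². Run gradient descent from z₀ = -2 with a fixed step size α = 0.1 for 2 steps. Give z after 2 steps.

g′(z) = 4z³ - 8z
z₁ = -2 − 0.1·(-16) = -0.4
z₂ = -0.4 − 0.1·2.944 = -0.6944

-0.6944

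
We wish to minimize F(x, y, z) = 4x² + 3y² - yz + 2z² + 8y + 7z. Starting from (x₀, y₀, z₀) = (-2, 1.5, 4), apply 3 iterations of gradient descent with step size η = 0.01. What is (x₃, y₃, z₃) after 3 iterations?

(-1.557376, 1.126684, 3.3766645)

∇F = (8x, 6y - z + 8, -y + 4z + 7)
(x₁, y₁, z₁) = (-2, 1.5, 4) − 0.01·(-16, 13, 21.5) = (-1.84, 1.37, 3.785)
(x₂, y₂, z₂) = (-1.84, 1.37, 3.785) − 0.01·(-14.72, 12.435, 20.77) = (-1.6928, 1.24565, 3.5773)
(x₃, y₃, z₃) = (-1.6928, 1.24565, 3.5773) − 0.01·(-13.5424, 11.8966, 20.06355) = (-1.557376, 1.126684, 3.3766645)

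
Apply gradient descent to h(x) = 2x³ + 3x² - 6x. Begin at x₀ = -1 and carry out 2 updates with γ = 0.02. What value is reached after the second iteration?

h′(x) = 6x² + 6x - 6
Step 1: h′(-1) = -6; x₁ = -1 − 0.02·(-6) = -0.88
Step 2: h′(-0.88) = -6.6336; x₂ = -0.88 − 0.02·(-6.6336) = -0.747328

-0.747328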